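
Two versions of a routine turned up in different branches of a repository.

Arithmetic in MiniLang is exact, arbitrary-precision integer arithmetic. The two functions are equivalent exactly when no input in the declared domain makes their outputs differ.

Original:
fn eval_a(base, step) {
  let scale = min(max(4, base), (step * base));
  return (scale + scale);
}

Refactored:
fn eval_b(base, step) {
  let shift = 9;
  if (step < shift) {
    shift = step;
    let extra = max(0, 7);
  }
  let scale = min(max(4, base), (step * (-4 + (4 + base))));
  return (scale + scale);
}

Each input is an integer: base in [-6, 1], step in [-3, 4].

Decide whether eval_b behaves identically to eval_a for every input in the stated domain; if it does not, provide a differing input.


Among the additions is an assignment to `extra` whose value nothing reads, and its value is discarded.
One worked example (base=-3, step=-2) — eval_a: scale = 4; return 8; eval_b: shift = 9; (step < shift) -> true; shift = -2; extra = 7; scale = 4; return 8; agreement on 8.
Across all 64 domain points the two functions coincide.
verdict: equivalent


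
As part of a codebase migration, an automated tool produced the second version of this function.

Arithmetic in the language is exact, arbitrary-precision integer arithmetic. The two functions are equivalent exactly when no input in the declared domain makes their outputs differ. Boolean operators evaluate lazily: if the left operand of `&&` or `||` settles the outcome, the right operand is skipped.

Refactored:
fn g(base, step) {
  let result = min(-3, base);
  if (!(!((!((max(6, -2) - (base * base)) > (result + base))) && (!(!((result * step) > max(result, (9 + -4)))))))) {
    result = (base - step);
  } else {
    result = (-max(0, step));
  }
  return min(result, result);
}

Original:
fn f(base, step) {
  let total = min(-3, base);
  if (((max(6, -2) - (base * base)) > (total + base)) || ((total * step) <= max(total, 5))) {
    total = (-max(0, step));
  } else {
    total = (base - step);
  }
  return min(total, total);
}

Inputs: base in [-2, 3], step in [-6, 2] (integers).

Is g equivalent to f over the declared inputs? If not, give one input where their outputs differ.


Comparing the listings, the differences include: arithmetic usage differs, and local variable names differ, and comparison usage differs, and boolean connective usage differs, and constant usage differs.
As a probe, take base=3, step=-5: f runs total becomes -3; next (((max(6, -2) - (base * base)) > (total + base)) || ((total * step) <= max(total, 5))) evaluates to false; next total becomes 8; next final value 8; g runs result becomes -3; next (!(!((!((max(6, -2) - (base * base)) > (result + base))) && (!(!((result * step) > max(result, (9 + -4)))))))) evaluates to true; next result becomes 8; next final value 8; both end at 8.
Sweeping the whole domain (54 inputs) finds no disagreement.
verdict: equivalent


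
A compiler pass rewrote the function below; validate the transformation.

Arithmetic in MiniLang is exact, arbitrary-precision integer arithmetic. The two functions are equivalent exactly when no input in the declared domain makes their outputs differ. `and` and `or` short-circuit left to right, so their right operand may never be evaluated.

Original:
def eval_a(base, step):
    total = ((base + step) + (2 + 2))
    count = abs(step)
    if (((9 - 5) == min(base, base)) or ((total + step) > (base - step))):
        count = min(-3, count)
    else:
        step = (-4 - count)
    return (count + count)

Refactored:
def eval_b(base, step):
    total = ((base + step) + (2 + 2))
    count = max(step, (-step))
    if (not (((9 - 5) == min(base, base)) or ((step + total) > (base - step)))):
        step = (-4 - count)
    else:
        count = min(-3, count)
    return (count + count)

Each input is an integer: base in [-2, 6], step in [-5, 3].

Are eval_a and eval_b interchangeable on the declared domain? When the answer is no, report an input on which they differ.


The two are interchangeable: min/max/abs usage differs, boolean connective usage differs, and every declared input agrees.
Spot check at base=6, step=-2 — eval_a: total becomes 8; next count becomes 2; next (((9 - 5) == min(base, base)) or ((total + step) > (base - step))) evaluates to false; next step becomes -6; next final value 4. eval_b: total becomes 8; next count becomes 2; next (not (((9 - 5) == min(base, base)) or ((step + total) > (base - step)))) evaluates to true; next step becomes -6; next final value 4. Both give 4.
An exhaustive pass over the 81 declared inputs shows identical outputs.
verdict: equivalent


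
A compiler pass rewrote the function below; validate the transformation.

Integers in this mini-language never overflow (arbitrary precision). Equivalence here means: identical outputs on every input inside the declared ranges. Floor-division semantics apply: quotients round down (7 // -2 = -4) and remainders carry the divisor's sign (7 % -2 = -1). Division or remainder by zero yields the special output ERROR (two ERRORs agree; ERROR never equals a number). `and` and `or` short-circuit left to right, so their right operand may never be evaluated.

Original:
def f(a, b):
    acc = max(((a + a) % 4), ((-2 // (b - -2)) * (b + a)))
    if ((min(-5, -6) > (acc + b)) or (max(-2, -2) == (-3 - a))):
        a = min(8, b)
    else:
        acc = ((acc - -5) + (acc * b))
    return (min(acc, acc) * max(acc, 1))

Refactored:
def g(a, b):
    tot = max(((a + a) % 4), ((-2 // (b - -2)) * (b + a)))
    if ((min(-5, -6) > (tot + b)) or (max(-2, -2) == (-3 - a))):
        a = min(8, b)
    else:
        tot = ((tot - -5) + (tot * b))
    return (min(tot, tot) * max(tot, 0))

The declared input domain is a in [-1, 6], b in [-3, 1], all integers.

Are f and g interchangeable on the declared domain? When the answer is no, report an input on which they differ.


Evaluate both at a=5, b=-3.
f: acc = 4; ((min(-5, -6) > (acc + b)) or (max(-2, -2) == (-3 - a))) -> false; acc = -3; return -3
g: tot = 4; ((min(-5, -6) > (tot + b)) or (max(-2, -2) == (-3 - a))) -> false; tot = -3; return 0
-3 against 0: the behavior changed.
verdict: not equivalent; witness: a=5, b=-3


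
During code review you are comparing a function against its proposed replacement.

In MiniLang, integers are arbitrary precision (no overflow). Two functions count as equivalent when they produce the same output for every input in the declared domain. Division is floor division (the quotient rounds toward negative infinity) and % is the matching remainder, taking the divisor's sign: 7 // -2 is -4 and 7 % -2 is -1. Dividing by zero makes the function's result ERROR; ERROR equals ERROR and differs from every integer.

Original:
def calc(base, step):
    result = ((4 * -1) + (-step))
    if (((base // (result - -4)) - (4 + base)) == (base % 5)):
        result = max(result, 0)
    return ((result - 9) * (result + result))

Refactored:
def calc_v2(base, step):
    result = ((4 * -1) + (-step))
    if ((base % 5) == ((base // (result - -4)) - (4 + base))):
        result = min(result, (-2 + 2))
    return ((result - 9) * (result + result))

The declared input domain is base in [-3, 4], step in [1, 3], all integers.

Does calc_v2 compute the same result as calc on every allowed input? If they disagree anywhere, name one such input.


Take base=-3, step=1.
calc: result becomes -5; next (((base // (result - -4)) - (4 + base)) == (base % 5)) evaluates to true; next result becomes 0; next final value 0
calc_v2: result becomes -5; next ((base % 5) == ((base // (result - -4)) - (4 + base))) evaluates to true; next result becomes -5; next final value 140
0 vs 140 — the two versions disagree here.
verdict: not equivalent; witness: base=-3, step=1


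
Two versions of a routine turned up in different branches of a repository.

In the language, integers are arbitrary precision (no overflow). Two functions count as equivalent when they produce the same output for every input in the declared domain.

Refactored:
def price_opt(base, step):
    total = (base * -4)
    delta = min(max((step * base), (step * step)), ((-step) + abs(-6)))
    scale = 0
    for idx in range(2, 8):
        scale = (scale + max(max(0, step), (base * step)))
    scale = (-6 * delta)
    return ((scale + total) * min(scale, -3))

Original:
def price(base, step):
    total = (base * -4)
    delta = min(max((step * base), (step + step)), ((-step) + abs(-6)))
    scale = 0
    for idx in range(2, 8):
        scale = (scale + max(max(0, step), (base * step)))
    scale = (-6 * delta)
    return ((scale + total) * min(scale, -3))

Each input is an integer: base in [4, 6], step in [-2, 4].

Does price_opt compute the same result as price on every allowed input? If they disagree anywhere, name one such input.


Consider the input base=4, step=-2.
price: total := -16 | delta := -4 | scale := 0 | iter idx=2: | scale := 0 | iter idx=3: | scale := 0 | iter idx=4: | scale := 0 | iter idx=5: | scale := 0 | iter idx=6: | scale := 0 | iter idx=7: | scale := 0 | scale := 24 | result -24
price_opt: total := -16 | delta := 4 | scale := 0 | iter idx=2: | scale := 0 | iter idx=3: | scale := 0 | iter idx=4: | scale := 0 | iter idx=5: | scale := 0 | iter idx=6: | scale := 0 | iter idx=7: | scale := 0 | scale := -24 | result 960
-24 and 960 differ, so these are not the same function on this domain.
verdict: not equivalent; witness: base=4, step=-2


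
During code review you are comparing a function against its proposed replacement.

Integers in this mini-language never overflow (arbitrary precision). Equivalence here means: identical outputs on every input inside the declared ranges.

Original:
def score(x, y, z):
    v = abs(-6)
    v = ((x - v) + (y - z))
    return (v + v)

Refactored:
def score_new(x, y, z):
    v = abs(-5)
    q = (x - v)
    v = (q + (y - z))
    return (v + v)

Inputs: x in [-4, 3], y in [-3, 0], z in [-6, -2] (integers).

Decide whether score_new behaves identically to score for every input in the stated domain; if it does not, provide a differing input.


Not equivalent: x=-4, y=-3, z=-6 separates them (-14 vs -12).
score: v becomes 6; next v becomes -7; next final value -14
score_new: v becomes 5; next q becomes -9; next v becomes -6; next final value -12
verdict: not equivalent; witness: x=-4, y=-3, z=-6


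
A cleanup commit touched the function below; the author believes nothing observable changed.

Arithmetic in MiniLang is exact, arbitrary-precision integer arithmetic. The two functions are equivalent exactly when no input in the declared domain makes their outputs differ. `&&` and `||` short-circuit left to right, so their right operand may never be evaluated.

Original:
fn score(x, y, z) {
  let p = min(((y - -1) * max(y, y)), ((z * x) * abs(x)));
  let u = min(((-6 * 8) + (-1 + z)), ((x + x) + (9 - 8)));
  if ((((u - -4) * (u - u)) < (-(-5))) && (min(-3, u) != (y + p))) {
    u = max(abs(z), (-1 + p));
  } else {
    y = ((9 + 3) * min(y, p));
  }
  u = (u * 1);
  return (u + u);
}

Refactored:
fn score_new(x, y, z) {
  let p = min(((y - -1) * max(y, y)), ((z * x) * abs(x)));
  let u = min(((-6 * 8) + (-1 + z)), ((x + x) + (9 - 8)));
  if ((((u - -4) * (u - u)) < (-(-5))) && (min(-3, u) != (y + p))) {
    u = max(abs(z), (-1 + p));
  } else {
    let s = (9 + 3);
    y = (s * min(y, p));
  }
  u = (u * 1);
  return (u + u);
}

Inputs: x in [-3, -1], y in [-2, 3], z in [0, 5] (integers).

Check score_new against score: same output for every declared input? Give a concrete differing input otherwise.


Although statement counts differ; local variable names differ, 108/108 inputs agree.
verdict: equivalent


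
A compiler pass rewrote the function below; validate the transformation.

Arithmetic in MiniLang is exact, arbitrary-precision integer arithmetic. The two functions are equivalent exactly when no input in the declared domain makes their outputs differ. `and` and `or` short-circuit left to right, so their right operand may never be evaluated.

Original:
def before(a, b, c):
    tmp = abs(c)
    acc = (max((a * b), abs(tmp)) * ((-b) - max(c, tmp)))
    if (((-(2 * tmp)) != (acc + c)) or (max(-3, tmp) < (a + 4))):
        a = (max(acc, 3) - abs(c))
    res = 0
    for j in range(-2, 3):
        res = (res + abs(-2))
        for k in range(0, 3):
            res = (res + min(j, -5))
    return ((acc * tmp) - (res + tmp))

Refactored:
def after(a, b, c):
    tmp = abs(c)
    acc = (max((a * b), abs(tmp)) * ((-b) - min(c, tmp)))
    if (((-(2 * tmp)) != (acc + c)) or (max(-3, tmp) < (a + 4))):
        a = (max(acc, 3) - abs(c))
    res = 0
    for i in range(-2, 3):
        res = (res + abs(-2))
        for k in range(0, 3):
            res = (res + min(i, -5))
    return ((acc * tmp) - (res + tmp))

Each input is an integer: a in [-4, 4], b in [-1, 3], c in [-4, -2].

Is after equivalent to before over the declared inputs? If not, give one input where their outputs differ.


Take a=-4, b=-1, c=-4.
before: tmp=4, then acc=-12, then (((-(2 * tmp)) != (acc + c)) or (max(-3, tmp) < (a + 4))) is true, then a=-1, then res=0, then (j=-2), then res=2, then (k=0), then res=-3, then (k=1), then res=-8, then (k=2), then res=-13, then (j=-1), then res=-11, then (k=0), then res=-16, then (k=1), then res=-21, then (k=2), then res=-26, then (j=0), then res=-24, then (k=0), then res=-29, then (k=1), then res=-34, then (k=2), then res=-39, then (j=1), then res=-37, then (k=0), then res=-42, then (k=1), then res=-47, then (k=2), then res=-52, then (j=2), then res=-50, then (k=0), then res=-55, then (k=1), then res=-60, then (k=2), then res=-65, then returns 13
after: tmp=4, then acc=20, then (((-(2 * tmp)) != (acc + c)) or (max(-3, tmp) < (a + 4))) is true, then a=16, then res=0, then (i=-2), then res=2, then (k=0), then res=-3, then (k=1), then res=-8, then (k=2), then res=-13, then (i=-1), then res=-11, then (k=0), then res=-16, then (k=1), then res=-21, then (k=2), then res=-26, then (i=0), then res=-24, then (k=0), then res=-29, then (k=1), then res=-34, then (k=2), then res=-39, then (i=1), then res=-37, then (k=0), then res=-42, then (k=1), then res=-47, then (k=2), then res=-52, then (i=2), then res=-50, then (k=0), then res=-55, then (k=1), then res=-60, then (k=2), then res=-65, then returns 141
13 vs 141 — the two versions disagree here.
verdict: not equivalent; witness: a=-4, b=-1, c=-4


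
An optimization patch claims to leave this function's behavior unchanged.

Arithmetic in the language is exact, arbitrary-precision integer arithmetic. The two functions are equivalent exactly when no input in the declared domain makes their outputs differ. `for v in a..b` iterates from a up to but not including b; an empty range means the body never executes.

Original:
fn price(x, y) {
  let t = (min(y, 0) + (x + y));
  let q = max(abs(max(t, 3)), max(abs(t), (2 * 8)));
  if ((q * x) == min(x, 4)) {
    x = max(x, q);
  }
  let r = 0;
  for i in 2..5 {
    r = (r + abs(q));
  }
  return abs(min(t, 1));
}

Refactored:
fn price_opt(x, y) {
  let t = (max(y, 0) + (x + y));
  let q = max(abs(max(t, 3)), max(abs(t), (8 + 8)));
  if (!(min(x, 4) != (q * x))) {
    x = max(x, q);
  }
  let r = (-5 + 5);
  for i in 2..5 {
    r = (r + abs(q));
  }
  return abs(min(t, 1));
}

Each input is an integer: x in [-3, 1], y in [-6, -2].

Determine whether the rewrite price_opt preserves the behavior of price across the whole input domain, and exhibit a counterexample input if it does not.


These are not equivalent — on x=-3, y=-6 the outputs split (15 vs 9).
price: t = -15; q = 16; ((q * x) == min(x, 4)) -> false; r = 0; [i=2]; r = 16; [i=3]; r = 32; [i=4]; r = 48; return 15
price_opt: t = -9; q = 16; (!(min(x, 4) != (q * x))) -> false; r = 0; [i=2]; r = 16; [i=3]; r = 32; [i=4]; r = 48; return 9
verdict: not equivalent; witness: x=-3, y=-6


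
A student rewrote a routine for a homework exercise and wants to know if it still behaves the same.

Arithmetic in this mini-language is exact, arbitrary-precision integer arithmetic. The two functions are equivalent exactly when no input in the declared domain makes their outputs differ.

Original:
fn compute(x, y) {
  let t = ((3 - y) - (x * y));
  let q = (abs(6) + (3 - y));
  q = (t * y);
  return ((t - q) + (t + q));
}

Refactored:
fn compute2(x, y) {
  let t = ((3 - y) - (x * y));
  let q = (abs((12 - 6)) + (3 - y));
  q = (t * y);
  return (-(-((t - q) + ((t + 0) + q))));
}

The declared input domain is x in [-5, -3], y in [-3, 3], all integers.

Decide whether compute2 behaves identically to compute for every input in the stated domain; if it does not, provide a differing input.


Behavior is preserved: although arithmetic usage differs; also constant usage differs, the outputs never diverge.
Spot check at x=-3, y=1 — compute: t=5, then q=8, then q=5, then returns 10. compute2: t=5, then q=8, then q=5, then returns 10. Both give 10.
Checked all 21 inputs in the declared domain: the outputs agree on every one.
verdict: equivalent


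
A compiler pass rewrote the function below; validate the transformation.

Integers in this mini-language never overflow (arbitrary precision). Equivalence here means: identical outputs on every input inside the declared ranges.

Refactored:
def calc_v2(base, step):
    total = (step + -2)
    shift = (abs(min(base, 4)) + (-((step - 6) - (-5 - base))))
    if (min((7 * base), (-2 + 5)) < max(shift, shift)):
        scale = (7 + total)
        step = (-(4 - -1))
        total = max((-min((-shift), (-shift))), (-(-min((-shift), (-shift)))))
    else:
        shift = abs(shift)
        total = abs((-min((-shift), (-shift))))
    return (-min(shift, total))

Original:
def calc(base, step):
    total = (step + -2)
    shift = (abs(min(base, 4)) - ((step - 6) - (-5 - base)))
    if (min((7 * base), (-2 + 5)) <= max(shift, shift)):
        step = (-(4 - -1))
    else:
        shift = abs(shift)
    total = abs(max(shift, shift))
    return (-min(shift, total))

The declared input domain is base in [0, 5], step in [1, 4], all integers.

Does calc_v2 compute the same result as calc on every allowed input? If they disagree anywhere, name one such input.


Equivalent. The one real change (`(min((7 * base), (-2 + 5)) <= max(shift, shift))` became `(min((7 * base), (-2 + 5)) < max(shift, shift))`) has no effect anywhere in the declared ranges.
Checked all 24 inputs in the declared domain: the outputs agree on every one.
Spot check at base=2, step=3 — calc: total becomes 1; next shift becomes -2; next (min((7 * base), (-2 + 5)) <= max(shift, shift)) evaluates to false; next shift becomes 2; next total becomes 2; next final value -2. calc_v2: total becomes 1; next shift becomes -2; next (min((7 * base), (-2 + 5)) < max(shift, shift)) evaluates to false; next shift becomes 2; next total becomes 2; next final value -2. Both give -2.
verdict: equivalent


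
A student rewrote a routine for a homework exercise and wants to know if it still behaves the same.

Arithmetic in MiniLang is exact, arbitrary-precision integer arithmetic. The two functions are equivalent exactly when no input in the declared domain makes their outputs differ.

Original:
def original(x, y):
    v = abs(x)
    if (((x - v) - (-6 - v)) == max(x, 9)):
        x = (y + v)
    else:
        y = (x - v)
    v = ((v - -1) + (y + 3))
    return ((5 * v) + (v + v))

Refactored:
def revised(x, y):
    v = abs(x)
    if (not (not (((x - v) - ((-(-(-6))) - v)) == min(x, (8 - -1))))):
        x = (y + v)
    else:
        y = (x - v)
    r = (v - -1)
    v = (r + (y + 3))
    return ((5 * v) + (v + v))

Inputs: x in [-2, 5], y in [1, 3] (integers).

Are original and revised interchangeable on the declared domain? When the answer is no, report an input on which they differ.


x=3, y=1 yields 56 from original but 49 from revised.
verdict: not equivalent; witness: x=3, y=1


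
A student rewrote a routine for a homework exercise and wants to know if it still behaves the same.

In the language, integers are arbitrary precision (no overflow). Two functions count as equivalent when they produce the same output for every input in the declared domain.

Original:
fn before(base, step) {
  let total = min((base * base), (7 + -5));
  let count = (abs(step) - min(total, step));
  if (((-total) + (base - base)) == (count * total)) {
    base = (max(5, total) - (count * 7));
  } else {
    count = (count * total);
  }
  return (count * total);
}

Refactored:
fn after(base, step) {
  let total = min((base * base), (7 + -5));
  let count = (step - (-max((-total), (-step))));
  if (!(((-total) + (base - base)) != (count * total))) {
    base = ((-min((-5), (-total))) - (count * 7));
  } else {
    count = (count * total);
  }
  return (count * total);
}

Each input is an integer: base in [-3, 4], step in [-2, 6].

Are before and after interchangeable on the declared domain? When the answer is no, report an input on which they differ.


Take base=-3, step=-2.
before: total=2, then count=4, then (((-total) + (base - base)) == (count * total)) is false, then count=8, then returns 16
after: total=2, then count=0, then (!(((-total) + (base - base)) != (count * total))) is false, then count=0, then returns 0
16 vs 0 — the two versions disagree here.
verdict: not equivalent; witness: base=-3, step=-2


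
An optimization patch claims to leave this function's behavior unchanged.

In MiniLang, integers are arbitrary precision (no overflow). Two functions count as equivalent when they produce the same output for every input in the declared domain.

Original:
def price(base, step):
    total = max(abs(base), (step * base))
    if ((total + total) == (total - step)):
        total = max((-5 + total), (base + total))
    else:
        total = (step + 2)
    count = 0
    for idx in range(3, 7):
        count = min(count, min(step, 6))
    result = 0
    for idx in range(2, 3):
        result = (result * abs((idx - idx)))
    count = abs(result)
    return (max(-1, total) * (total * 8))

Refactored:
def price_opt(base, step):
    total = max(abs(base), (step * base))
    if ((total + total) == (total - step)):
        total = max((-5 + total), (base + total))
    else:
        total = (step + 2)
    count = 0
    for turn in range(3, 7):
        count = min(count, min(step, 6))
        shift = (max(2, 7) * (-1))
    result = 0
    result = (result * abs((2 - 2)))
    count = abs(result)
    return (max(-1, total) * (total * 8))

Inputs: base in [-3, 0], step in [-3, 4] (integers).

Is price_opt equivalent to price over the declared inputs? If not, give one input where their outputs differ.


Reading the diff, among the changes: loop structure differs, and min/max/abs usage differs, and local variable names differ, and arithmetic usage differs, and constant usage differs.
Spot check at base=-3, step=4 — price: total := 3 | ((total + total) == (total - step)): false | total := 6 | count := 0 | iter idx=3: | count := 0 | iter idx=4: | count := 0 | iter idx=5: | count := 0 | iter idx=6: | count := 0 | result := 0 | iter idx=2: | result := 0 | count := 0 | result 288. price_opt: total := 3 | ((total + total) == (total - step)): false | total := 6 | count := 0 | iter turn=3: | count := 0 | shift := -7 | iter turn=4: | count := 0 | shift := -7 | iter turn=5: | count := 0 | shift := -7 | iter turn=6: | count := 0 | shift := -7 | result := 0 | result := 0 | count := 0 | result 288. Both give 288.
Checked all 32 inputs in the declared domain: the outputs agree on every one.
verdict: equivalent


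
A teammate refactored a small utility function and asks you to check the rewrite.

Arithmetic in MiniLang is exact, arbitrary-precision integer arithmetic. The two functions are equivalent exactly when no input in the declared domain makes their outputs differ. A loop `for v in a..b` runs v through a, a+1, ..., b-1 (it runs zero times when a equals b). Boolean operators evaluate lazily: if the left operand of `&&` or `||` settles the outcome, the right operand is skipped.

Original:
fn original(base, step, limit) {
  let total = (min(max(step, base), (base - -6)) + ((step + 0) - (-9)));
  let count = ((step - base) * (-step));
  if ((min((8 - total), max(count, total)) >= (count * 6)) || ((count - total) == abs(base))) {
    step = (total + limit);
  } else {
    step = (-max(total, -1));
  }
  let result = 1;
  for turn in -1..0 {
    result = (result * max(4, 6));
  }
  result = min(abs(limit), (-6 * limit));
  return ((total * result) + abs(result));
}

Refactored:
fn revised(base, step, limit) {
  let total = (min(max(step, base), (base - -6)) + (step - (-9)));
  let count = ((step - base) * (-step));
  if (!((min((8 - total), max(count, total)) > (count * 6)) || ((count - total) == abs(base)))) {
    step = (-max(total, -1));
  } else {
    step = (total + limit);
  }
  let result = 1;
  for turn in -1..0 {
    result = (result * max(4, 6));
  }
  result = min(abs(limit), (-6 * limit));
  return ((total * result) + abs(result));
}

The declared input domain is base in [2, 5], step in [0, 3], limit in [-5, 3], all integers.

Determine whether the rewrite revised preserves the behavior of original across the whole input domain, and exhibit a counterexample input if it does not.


The suspicious edit (`(min((8 - total), max(count, total)) >= (count * 6))` became `(min((8 - total), max(count, total)) > (count * 6))`) never changes the result for any input inside the declared domain.
Tracing base=3, step=0, limit=2: original: total := 12 | count := 0 | ((min((8 - total), max(count, total)) >= (count * 6)) || ((count - total) == abs(base))): false | step := -12 | result := 1 | iter turn=-1: | result := 6 | result := -12 | result -132 | revised: total := 12 | count := 0 | (!((min((8 - total), max(count, total)) > (count * 6)) || ((count - total) == abs(base)))): true | step := -12 | result := 1 | iter turn=-1: | result := 6 | result := -12 | result -132 — matching result -132.
An exhaustive pass over the 144 declared inputs shows identical outputs.
verdict: equivalent


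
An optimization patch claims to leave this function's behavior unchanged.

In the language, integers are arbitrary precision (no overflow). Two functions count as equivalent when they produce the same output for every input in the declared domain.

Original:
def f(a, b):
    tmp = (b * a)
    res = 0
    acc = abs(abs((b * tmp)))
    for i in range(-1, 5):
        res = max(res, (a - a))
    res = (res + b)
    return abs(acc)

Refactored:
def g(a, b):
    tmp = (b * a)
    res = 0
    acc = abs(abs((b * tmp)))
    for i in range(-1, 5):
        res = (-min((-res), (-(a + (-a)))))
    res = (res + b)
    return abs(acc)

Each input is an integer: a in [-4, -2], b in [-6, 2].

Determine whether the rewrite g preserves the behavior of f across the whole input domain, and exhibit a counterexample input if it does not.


This is a faithful refactor — arithmetic usage differs, plus min/max/abs usage differs, but the computed results match everywhere.
Spot check at a=-2, b=-3 — f: tmp = 6; res = 0; acc = 18; [i=-1]; res = 0; [i=0]; res = 0; [i=1]; res = 0; [i=2]; res = 0; [i=3]; res = 0; [i=4]; res = 0; res = -3; return 18. g: tmp = 6; res = 0; acc = 18; [i=-1]; res = 0; [i=0]; res = 0; [i=1]; res = 0; [i=2]; res = 0; [i=3]; res = 0; [i=4]; res = 0; res = -3; return 18. Both give 18.
Every one of the 27 inputs gives matching results.
verdict: equivalent


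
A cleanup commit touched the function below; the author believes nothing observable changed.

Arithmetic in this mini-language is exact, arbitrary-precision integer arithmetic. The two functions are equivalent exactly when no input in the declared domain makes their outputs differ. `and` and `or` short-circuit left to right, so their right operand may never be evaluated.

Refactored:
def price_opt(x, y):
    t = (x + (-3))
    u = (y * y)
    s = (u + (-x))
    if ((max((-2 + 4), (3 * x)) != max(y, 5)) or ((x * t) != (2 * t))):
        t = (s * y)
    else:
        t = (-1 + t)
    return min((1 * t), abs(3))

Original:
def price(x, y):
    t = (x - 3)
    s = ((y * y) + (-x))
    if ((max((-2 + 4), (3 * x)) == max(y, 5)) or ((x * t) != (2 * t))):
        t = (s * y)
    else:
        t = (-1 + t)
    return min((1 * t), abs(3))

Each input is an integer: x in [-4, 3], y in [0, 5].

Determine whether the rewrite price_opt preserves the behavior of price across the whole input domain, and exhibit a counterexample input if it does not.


Try x=2, y=0.
price: t becomes -1; next s becomes -2; next ((max((-2 + 4), (3 * x)) == max(y, 5)) or ((x * t) != (2 * t))) evaluates to false; next t becomes -2; next final value -2
price_opt: t becomes -1; next u becomes 0; next s becomes -2; next ((max((-2 + 4), (3 * x)) != max(y, 5)) or ((x * t) != (2 * t))) evaluates to true; next t becomes 0; next final value 0
-2 and 0 differ, so these are not the same function on this domain.
verdict: not equivalent; witness: x=2, y=0


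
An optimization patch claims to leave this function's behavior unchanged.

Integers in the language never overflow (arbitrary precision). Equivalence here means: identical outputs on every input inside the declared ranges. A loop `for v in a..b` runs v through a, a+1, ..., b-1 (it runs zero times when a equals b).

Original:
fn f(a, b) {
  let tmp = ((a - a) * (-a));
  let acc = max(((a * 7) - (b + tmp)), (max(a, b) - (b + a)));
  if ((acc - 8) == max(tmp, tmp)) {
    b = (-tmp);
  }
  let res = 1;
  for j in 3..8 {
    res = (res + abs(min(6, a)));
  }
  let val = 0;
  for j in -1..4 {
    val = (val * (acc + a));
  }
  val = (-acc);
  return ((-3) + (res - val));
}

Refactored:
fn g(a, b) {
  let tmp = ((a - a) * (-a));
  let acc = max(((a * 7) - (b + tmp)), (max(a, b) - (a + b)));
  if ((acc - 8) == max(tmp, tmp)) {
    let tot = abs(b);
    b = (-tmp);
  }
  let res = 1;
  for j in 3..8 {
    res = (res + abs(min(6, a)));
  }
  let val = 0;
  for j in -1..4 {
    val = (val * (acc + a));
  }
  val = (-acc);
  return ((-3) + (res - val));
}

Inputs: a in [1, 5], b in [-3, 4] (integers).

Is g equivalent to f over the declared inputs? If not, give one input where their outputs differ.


Side by side, the visible changes include: local variable names differ; statement counts differ; min/max/abs usage differs.
As a probe, take a=2, b=-3: f runs tmp=0, then acc=17, then ((acc - 8) == max(tmp, tmp)) is false, then res=1, then (j=3), then res=3, then (j=4), then res=5, then (j=5), then res=7, then (j=6), then res=9, then (j=7), then res=11, then val=0, then (j=-1), then val=0, then (j=0), then val=0, then (j=1), then val=0, then (j=2), then val=0, then (j=3), then val=0, then val=-17, then returns 25; g runs tmp=0, then acc=17, then ((acc - 8) == max(tmp, tmp)) is false, then res=1, then (j=3), then res=3, then (j=4), then res=5, then (j=5), then res=7, then (j=6), then res=9, then (j=7), then res=11, then val=0, then (j=-1), then val=0, then (j=0), then val=0, then (j=1), then val=0, then (j=2), then val=0, then (j=3), then val=0, then val=-17, then returns 25; both end at 25.
Every one of the 40 inputs gives matching results.
verdict: equivalent


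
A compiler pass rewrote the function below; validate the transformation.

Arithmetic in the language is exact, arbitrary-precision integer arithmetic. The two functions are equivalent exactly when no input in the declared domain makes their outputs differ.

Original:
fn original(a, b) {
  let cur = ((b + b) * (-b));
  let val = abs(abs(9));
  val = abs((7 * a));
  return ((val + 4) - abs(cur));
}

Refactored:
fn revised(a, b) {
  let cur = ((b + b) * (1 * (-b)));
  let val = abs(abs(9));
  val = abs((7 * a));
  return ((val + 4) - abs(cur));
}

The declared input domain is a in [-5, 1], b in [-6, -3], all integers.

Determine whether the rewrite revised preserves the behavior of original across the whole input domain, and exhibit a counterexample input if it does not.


The two versions differ — the changes include arithmetic usage differs; constant usage differs.
Tracing a=-5, b=-5: original: cur=-50, then val=9, then val=35, then returns -11 | revised: cur=-50, then val=9, then val=35, then returns -11 — matching result -11.
Across all 28 domain points the two functions coincide.
verdict: equivalent


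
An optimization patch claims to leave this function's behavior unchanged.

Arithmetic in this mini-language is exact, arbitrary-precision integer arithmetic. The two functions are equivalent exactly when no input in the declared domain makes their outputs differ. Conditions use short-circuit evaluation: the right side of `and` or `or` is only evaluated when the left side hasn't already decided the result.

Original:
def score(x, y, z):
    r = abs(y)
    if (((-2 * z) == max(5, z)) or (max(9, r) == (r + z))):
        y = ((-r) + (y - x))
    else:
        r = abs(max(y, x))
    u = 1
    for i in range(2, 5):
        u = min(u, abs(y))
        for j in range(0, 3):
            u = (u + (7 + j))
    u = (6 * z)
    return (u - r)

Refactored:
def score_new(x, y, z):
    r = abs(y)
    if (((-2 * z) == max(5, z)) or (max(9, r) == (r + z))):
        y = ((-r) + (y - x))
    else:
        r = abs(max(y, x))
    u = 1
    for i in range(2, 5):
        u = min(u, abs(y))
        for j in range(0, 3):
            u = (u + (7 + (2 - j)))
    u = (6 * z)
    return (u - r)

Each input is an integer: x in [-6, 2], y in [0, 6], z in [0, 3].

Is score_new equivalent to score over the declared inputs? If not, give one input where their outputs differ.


Equivalent — the differences include arithmetic usage differs; constant usage differs, yet no declared input distinguishes the two.
One worked example (x=-2, y=4, z=3) — score: r = 4; (((-2 * z) == max(5, z)) or (max(9, r) == (r + z))) -> false; r = 4; u = 1; [i=2]; u = 1; [j=0]; u = 8; [j=1]; u = 16; [j=2]; u = 25; [i=3]; u = 4; [j=0]; u = 11; [j=1]; u = 19; [j=2]; u = 28; [i=4]; u = 4; [j=0]; u = 11; [j=1]; u = 19; [j=2]; u = 28; u = 18; return 14; score_new: r = 4; (((-2 * z) == max(5, z)) or (max(9, r) == (r + z))) -> false; r = 4; u = 1; [i=2]; u = 1; [j=0]; u = 10; [j=1]; u = 18; [j=2]; u = 25; [i=3]; u = 4; [j=0]; u = 13; [j=1]; u = 21; [j=2]; u = 28; [i=4]; u = 4; [j=0]; u = 13; [j=1]; u = 21; [j=2]; u = 28; u = 18; return 14; agreement on 14.
Every one of the 252 inputs gives matching results.
verdict: equivalent


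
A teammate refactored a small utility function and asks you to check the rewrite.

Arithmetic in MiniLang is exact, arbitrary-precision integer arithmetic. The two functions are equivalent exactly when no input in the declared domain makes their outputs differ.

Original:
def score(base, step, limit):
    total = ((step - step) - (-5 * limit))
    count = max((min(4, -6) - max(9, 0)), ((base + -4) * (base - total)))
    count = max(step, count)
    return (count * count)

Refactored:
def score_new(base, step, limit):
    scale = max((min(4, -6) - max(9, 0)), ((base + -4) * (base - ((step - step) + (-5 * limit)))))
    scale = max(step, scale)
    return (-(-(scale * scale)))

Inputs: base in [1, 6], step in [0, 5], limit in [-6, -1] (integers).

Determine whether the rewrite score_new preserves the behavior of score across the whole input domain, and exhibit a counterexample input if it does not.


These are not equivalent — on base=1, step=0, limit=-6 the outputs split (0 vs 7569).
score: total=-30, then count=-15, then count=0, then returns 0
score_new: scale=87, then scale=87, then returns 7569
verdict: not equivalent; witness: base=1, step=0, limit=-6


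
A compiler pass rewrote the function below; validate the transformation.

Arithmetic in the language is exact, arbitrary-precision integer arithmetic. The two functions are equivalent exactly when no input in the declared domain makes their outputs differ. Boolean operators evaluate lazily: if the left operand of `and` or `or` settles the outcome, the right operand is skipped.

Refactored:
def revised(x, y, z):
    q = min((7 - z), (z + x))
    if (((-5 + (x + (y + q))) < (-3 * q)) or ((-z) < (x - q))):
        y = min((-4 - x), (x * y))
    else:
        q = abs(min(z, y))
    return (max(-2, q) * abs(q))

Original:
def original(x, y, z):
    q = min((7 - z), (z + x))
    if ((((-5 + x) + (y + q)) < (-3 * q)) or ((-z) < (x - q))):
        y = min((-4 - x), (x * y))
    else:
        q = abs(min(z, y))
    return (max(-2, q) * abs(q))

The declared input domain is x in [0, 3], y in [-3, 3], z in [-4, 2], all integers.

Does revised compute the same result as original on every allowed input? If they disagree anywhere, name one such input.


This is a faithful refactor — same computation, different form, but the computed results match everywhere.
Spot check at x=1, y=-1, z=-4 — original: q=-3, then ((((-5 + x) + (y + q)) < (-3 * q)) or ((-z) < (x - q))) is true, then y=-5, then returns -6. revised: q=-3, then (((-5 + (x + (y + q))) < (-3 * q)) or ((-z) < (x - q))) is true, then y=-5, then returns -6. Both give -6.
Across all 196 domain points the two functions coincide.
verdict: equivalent


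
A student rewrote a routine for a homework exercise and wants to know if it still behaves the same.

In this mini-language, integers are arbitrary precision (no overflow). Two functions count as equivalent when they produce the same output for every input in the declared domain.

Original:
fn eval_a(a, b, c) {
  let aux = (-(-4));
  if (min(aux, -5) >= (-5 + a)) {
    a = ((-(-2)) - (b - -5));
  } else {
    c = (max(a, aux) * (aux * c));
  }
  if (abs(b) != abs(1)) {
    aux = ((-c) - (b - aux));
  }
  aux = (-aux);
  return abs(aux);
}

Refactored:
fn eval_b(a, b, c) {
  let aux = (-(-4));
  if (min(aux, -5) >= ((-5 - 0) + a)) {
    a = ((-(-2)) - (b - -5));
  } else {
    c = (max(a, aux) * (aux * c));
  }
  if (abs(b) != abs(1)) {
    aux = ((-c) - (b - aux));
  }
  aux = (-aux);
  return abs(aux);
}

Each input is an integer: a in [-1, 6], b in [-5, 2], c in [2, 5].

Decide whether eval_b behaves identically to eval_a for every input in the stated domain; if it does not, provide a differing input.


Reading the diff, among the changes: constant usage differs, arithmetic usage differs.
One worked example (a=5, b=-5, c=3) — eval_a: aux = 4; (min(aux, -5) >= (-5 + a)) -> false; c = 60; (abs(b) != abs(1)) -> true; aux = -51; aux = 51; return 51; eval_b: aux = 4; (min(aux, -5) >= ((-5 - 0) + a)) -> false; c = 60; (abs(b) != abs(1)) -> true; aux = -51; aux = 51; return 51; agreement on 51.
An exhaustive pass over the 256 declared inputs shows identical outputs.
verdict: equivalent


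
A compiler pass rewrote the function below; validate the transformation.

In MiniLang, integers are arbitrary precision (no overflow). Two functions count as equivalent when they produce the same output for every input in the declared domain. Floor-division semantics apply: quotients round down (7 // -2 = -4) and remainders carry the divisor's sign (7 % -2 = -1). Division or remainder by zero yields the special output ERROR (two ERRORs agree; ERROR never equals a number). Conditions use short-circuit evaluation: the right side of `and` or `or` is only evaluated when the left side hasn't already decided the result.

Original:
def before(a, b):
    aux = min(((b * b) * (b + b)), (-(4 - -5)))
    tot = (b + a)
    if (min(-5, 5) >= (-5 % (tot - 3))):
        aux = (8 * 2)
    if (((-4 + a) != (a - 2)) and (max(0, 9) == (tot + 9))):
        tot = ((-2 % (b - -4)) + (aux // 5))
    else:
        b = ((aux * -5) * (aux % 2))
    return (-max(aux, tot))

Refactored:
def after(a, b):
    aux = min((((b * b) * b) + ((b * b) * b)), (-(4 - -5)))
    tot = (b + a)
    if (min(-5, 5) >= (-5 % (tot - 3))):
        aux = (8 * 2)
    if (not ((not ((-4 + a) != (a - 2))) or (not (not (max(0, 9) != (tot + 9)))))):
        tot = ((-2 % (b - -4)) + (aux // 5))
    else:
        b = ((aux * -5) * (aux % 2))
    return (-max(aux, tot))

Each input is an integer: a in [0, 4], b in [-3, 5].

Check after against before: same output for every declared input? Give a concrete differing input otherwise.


Behavior is preserved: although arithmetic usage differs, plus comparison usage differs, plus boolean connective usage differs, the outputs never diverge.
Spot check at a=4, b=0 — before: aux := -9 | tot := 4 | (min(-5, 5) >= (-5 % (tot - 3))): false | (((-4 + a) != (a - 2)) and (max(0, 9) == (tot + 9))): false | b := 45 | result -4. after: aux := -9 | tot := 4 | (min(-5, 5) >= (-5 % (tot - 3))): false | (not ((not ((-4 + a) != (a - 2))) or (not (not (max(0, 9) != (tot + 9)))))): false | b := 45 | result -4. Both give -4.
Checked all 45 inputs in the declared domain: the outputs agree on every one.
verdict: equivalent
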